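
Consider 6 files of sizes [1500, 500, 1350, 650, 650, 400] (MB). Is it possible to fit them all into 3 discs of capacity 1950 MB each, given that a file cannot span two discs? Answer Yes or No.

Yes

A valid assignment using 3 discs:
  disc 1: 1500 + 400 = 1900
  disc 2: 1350 + 500 = 1850
  disc 3: 650 + 650 = 1300
Every load is within 1950 MB, so 3 discs suffice.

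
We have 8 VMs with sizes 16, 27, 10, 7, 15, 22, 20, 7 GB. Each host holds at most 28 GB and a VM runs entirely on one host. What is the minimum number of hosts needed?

Total = 27 + 22 + 20 + 16 + 15 + 10 + 7 + 7 = 124 GB.
Lower bound: ⌈124/28⌉ = 5 hosts.
A packing using 5 hosts:
  host 1: 27 = 27
  host 2: 22 = 22
  host 3: 20 + 7 = 27
  host 4: 16 + 10 = 26
  host 5: 15 + 7 = 22
This matches the lower bound, so 5 is optimal.

5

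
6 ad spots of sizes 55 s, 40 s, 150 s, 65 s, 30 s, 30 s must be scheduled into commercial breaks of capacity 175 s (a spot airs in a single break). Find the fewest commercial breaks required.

Total = 150 + 65 + 55 + 40 + 30 + 30 = 370 s.
Lower bound: ⌈370/175⌉ = 3 commercial breaks.
A packing using 3 commercial breaks:
  break 1: 150 = 150
  break 2: 65 + 55 + 40 = 160
  break 3: 30 + 30 = 60
This matches the lower bound, so 3 is optimal.

3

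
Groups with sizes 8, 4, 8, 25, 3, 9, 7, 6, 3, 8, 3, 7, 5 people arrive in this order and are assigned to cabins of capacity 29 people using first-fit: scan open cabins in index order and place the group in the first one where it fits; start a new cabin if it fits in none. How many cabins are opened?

  8 → cabin 1 (new)  [load 8/29]
  4 → cabin 1  [load 12/29]
  8 → cabin 1  [load 20/29]
  25 → cabin 2 (new)  [load 25/29]
  3 → cabin 1  [load 23/29]
  9 → cabin 3 (new)  [load 9/29]
  7 → cabin 3  [load 16/29]
  6 → cabin 1  [load 29/29]
  3 → cabin 2  [load 28/29]
  8 → cabin 3  [load 24/29]
  3 → cabin 3  [load 27/29]
  7 → cabin 4 (new)  [load 7/29]
  5 → cabin 4  [load 12/29]
4 cabins opened.

4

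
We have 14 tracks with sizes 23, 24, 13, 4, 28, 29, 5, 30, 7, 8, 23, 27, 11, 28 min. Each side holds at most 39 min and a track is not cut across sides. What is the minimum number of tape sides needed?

Total = 30 + 29 + 28 + 28 + 27 + 24 + 23 + 23 + 13 + 11 + 8 + 7 + 5 + 4 = 260 min.
Lower bound: ⌈260/39⌉ = 7 tape sides.
Also, 8 tracks each exceed 39/2 min, and no two of those can share a side, so at least 8 tape sides are needed.
A packing using 8 tape sides:
  side 1: 30 + 8 = 38
  side 2: 29 + 7 = 36
  side 3: 28 + 11 = 39
  side 4: 28 + 5 + 4 = 37
  side 5: 27 = 27
  side 6: 24 + 13 = 37
  side 7: 23 = 23
  side 8: 23 = 23
This matches the lower bound, so 8 is optimal.

8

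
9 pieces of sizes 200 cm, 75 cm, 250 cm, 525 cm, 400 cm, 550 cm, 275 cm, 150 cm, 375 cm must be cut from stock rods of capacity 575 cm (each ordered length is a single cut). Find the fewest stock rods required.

Total = 550 + 525 + 400 + 375 + 275 + 250 + 200 + 150 + 75 = 2800 cm.
Lower bound: ⌈2800/575⌉ = 5 stock rods.
A packing using 6 stock rods:
  stock rod 1: 550 = 550
  stock rod 2: 525 = 525
  stock rod 3: 400 + 150 = 550
  stock rod 4: 375 + 200 = 575
  stock rod 5: 275 + 250 = 525
  stock rod 6: 75 = 75
No arrangement into 5 stock rods stays within capacity, so 6 is optimal.

6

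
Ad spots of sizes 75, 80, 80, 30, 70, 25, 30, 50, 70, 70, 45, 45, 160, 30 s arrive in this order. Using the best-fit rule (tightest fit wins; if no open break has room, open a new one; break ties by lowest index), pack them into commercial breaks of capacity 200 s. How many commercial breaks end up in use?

  75 → break 1 (new)  [load 75/200]
  80 → break 1  [load 155/200]
  80 → break 2 (new)  [load 80/200]
  30 → break 1  [load 185/200]
  70 → break 2  [load 150/200]
  25 → break 2  [load 175/200]
  30 → break 3 (new)  [load 30/200]
  50 → break 3  [load 80/200]
  70 → break 3  [load 150/200]
  70 → break 4 (new)  [load 70/200]
  45 → break 3  [load 195/200]
  45 → break 4  [load 115/200]
  160 → break 5 (new)  [load 160/200]
  30 → break 5  [load 190/200]
5 commercial breaks opened.

5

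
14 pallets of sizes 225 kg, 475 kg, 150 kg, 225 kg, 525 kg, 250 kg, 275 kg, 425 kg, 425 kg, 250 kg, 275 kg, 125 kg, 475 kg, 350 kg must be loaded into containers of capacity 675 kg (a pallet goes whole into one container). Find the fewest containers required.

Total = 525 + 475 + 475 + 425 + 425 + 350 + 275 + 275 + 250 + 250 + 225 + 225 + 150 + 125 = 4450 kg.
Lower bound: ⌈4450/675⌉ = 7 containers.
A packing using 8 containers:
  container 1: 525 + 150 = 675
  container 2: 475 + 125 = 600
  container 3: 475 = 475
  container 4: 425 + 250 = 675
  container 5: 425 + 250 = 675
  container 6: 350 + 275 = 625
  container 7: 275 + 225 = 500
  container 8: 225 = 225
No arrangement into 7 containers stays within capacity, so 8 is optimal.

8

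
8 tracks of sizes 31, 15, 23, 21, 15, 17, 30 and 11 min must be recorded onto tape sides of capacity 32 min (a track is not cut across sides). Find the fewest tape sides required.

Total = 31 + 30 + 23 + 21 + 17 + 15 + 15 + 11 = 163 min.
Lower bound: ⌈163/32⌉ = 6 tape sides.
A packing using 6 tape sides:
  side 1: 31 = 31
  side 2: 30 = 30
  side 3: 23 = 23
  side 4: 21 + 11 = 32
  side 5: 17 + 15 = 32
  side 6: 15 = 15
This matches the lower bound, so 6 is optimal.

6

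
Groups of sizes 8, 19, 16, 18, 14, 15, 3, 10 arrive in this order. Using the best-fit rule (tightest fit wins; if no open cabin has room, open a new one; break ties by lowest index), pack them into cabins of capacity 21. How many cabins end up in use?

6

  8 → cabin 1 (new)  [load 8/21]
  19 → cabin 2 (new)  [load 19/21]
  16 → cabin 3 (new)  [load 16/21]
  18 → cabin 4 (new)  [load 18/21]
  14 → cabin 5 (new)  [load 14/21]
  15 → cabin 6 (new)  [load 15/21]
  3 → cabin 4  [load 21/21]
  10 → cabin 1  [load 18/21]
6 cabins opened.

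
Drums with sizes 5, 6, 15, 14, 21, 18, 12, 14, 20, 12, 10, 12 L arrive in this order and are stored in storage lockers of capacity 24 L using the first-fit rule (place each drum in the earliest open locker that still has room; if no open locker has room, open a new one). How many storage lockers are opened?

8

  5 → locker 1 (new)  [load 5/24]
  6 → locker 1  [load 11/24]
  15 → locker 2 (new)  [load 15/24]
  14 → locker 3 (new)  [load 14/24]
  21 → locker 4 (new)  [load 21/24]
  18 → locker 5 (new)  [load 18/24]
  12 → locker 1  [load 23/24]
  14 → locker 6 (new)  [load 14/24]
  20 → locker 7 (new)  [load 20/24]
  12 → locker 8 (new)  [load 12/24]
  10 → locker 3  [load 24/24]
  12 → locker 8  [load 24/24]
8 storage lockers opened.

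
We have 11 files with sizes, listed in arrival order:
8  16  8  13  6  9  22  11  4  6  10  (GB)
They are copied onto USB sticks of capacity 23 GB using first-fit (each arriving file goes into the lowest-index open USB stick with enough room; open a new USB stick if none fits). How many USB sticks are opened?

  8 → USB stick 1 (new)  [load 8/23]
  16 → USB stick 2 (new)  [load 16/23]
  8 → USB stick 1  [load 16/23]
  13 → USB stick 3 (new)  [load 13/23]
  6 → USB stick 1  [load 22/23]
  9 → USB stick 3  [load 22/23]
  22 → USB stick 4 (new)  [load 22/23]
  11 → USB stick 5 (new)  [load 11/23]
  4 → USB stick 2  [load 20/23]
  6 → USB stick 5  [load 17/23]
  10 → USB stick 6 (new)  [load 10/23]
6 USB sticks opened.

6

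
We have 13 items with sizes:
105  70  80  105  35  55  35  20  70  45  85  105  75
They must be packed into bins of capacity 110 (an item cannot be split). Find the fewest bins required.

Total = 105 + 105 + 105 + 85 + 80 + 75 + 70 + 70 + 55 + 45 + 35 + 35 + 20 = 885.
Lower bound: ⌈885/110⌉ = 9 bins.
A packing using 9 bins:
  bin 1: 105 = 105
  bin 2: 105 = 105
  bin 3: 105 = 105
  bin 4: 85 + 20 = 105
  bin 5: 80 = 80
  bin 6: 75 + 35 = 110
  bin 7: 70 + 35 = 105
  bin 8: 70 = 70
  bin 9: 55 + 45 = 100
This matches the lower bound, so 9 is optimal.

9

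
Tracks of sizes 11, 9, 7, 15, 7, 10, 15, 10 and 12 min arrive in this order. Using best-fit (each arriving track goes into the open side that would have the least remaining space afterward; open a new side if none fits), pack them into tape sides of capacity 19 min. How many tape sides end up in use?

  11 → side 1 (new)  [load 11/19]
  9 → side 2 (new)  [load 9/19]
  7 → side 1  [load 18/19]
  15 → side 3 (new)  [load 15/19]
  7 → side 2  [load 16/19]
  10 → side 4 (new)  [load 10/19]
  15 → side 5 (new)  [load 15/19]
  10 → side 6 (new)  [load 10/19]
  12 → side 7 (new)  [load 12/19]
7 tape sides opened.

7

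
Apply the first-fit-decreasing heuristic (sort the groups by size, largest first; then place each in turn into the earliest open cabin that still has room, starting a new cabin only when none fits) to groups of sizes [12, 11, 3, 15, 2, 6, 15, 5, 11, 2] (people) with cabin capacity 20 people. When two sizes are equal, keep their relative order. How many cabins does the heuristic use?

5

Sorted descending: 15, 15, 12, 11, 11, 6, 5, 3, 2, 2.
  15 → cabin 1 (new)  [load 15/20]
  15 → cabin 2 (new)  [load 15/20]
  12 → cabin 3 (new)  [load 12/20]
  11 → cabin 4 (new)  [load 11/20]
  11 → cabin 5 (new)  [load 11/20]
  6 → cabin 3  [load 18/20]
  5 → cabin 1  [load 20/20]
  3 → cabin 2  [load 18/20]
  2 → cabin 2  [load 20/20]
  2 → cabin 3  [load 20/20]
5 cabins opened.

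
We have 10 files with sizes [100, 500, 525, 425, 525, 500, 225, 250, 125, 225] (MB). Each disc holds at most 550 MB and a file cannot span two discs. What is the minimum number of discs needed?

Total = 525 + 525 + 500 + 500 + 425 + 250 + 225 + 225 + 125 + 100 = 3400 MB.
Lower bound: ⌈3400/550⌉ = 7 discs.
A packing using 7 discs:
  disc 1: 525 = 525
  disc 2: 525 = 525
  disc 3: 500 = 500
  disc 4: 500 = 500
  disc 5: 425 + 125 = 550
  disc 6: 250 + 225 = 475
  disc 7: 225 + 100 = 325
This matches the lower bound, so 7 is optimal.

7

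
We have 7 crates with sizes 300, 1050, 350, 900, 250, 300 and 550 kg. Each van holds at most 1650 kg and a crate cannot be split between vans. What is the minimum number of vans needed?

3

Total = 1050 + 900 + 550 + 350 + 300 + 300 + 250 = 3700 kg.
Lower bound: ⌈3700/1650⌉ = 3 vans.
A packing using 3 vans:
  van 1: 1050 + 550 = 1600
  van 2: 900 + 350 + 300 = 1550
  van 3: 300 + 250 = 550
This matches the lower bound, so 3 is optimal.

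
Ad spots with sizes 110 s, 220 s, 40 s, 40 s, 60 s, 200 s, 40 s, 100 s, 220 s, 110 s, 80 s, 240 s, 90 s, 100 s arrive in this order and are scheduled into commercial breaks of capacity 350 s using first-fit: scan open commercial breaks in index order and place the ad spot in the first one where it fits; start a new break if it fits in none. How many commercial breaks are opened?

5

  110 → break 1 (new)  [load 110/350]
  220 → break 1  [load 330/350]
  40 → break 2 (new)  [load 40/350]
  40 → break 2  [load 80/350]
  60 → break 2  [load 140/350]
  200 → break 2  [load 340/350]
  40 → break 3 (new)  [load 40/350]
  100 → break 3  [load 140/350]
  220 → break 4 (new)  [load 220/350]
  110 → break 3  [load 250/350]
  80 → break 3  [load 330/350]
  240 → break 5 (new)  [load 240/350]
  90 → break 4  [load 310/350]
  100 → break 5  [load 340/350]
5 commercial breaks opened.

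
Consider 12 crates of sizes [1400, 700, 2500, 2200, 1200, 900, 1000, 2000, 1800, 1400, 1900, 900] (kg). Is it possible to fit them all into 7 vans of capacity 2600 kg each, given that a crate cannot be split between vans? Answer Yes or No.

No

Total = 17900 kg; ⌈17900/2600⌉ = 7.
The bound of 7 does not rule out 7, but exhaustive search shows no assignment into 7 vans of capacity 2600 kg exists — the minimum is 8.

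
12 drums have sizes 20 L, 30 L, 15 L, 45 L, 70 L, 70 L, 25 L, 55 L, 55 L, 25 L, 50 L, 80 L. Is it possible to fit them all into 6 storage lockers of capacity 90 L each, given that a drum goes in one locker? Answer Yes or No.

No

Total = 540 L; ⌈540/90⌉ = 6.
The bound of 6 does not rule out 6, but exhaustive search shows no assignment into 6 storage lockers of capacity 90 L exists — the minimum is 7.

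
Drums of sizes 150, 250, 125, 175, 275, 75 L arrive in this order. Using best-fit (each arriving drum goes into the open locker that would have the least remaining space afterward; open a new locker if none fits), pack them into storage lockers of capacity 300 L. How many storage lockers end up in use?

4

  150 → locker 1 (new)  [load 150/300]
  250 → locker 2 (new)  [load 250/300]
  125 → locker 1  [load 275/300]
  175 → locker 3 (new)  [load 175/300]
  275 → locker 4 (new)  [load 275/300]
  75 → locker 3  [load 250/300]
4 storage lockers opened.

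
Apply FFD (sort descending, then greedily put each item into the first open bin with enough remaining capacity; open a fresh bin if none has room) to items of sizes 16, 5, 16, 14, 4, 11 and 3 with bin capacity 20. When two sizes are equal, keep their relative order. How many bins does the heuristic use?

4

Sorted descending: 16, 16, 14, 11, 5, 4, 3.
  16 → bin 1 (new)  [load 16/20]
  16 → bin 2 (new)  [load 16/20]
  14 → bin 3 (new)  [load 14/20]
  11 → bin 4 (new)  [load 11/20]
  5 → bin 3  [load 19/20]
  4 → bin 1  [load 20/20]
  3 → bin 2  [load 19/20]
4 bins opened.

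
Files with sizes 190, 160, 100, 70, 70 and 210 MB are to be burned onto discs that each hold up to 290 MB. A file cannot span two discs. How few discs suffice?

3

Total = 210 + 190 + 160 + 100 + 70 + 70 = 800 MB.
Lower bound: ⌈800/290⌉ = 3 discs.
A packing using 3 discs:
  disc 1: 210 + 70 = 280
  disc 2: 190 + 100 = 290
  disc 3: 160 + 70 = 230
This matches the lower bound, so 3 is optimal.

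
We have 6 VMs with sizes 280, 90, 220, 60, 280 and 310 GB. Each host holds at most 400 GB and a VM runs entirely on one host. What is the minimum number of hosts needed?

Total = 310 + 280 + 280 + 220 + 90 + 60 = 1240 GB.
Lower bound: ⌈1240/400⌉ = 4 hosts.
A packing using 4 hosts:
  host 1: 310 + 90 = 400
  host 2: 280 + 60 = 340
  host 3: 280 = 280
  host 4: 220 = 220
This matches the lower bound, so 4 is optimal.

4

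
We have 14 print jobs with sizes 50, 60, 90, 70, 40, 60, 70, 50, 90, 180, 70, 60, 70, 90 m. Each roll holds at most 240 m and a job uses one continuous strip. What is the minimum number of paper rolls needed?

5

Total = 180 + 90 + 90 + 90 + 70 + 70 + 70 + 70 + 60 + 60 + 60 + 50 + 50 + 40 = 1050 m.
Lower bound: ⌈1050/240⌉ = 5 paper rolls.
A packing using 5 paper rolls:
  roll 1: 180 + 60 = 240
  roll 2: 90 + 90 + 60 = 240
  roll 3: 90 + 70 + 70 = 230
  roll 4: 70 + 70 + 60 + 40 = 240
  roll 5: 50 + 50 = 100
This matches the lower bound, so 5 is optimal.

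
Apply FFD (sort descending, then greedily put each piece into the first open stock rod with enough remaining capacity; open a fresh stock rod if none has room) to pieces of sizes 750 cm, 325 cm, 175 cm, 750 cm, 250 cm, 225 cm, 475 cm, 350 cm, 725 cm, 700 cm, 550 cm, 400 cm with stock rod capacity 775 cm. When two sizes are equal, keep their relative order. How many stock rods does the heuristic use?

8

Sorted descending: 750, 750, 725, 700, 550, 475, 400, 350, 325, 250, 225, 175.
  750 → stock rod 1 (new)  [load 750/775]
  750 → stock rod 2 (new)  [load 750/775]
  725 → stock rod 3 (new)  [load 725/775]
  700 → stock rod 4 (new)  [load 700/775]
  550 → stock rod 5 (new)  [load 550/775]
  475 → stock rod 6 (new)  [load 475/775]
  400 → stock rod 7 (new)  [load 400/775]
  350 → stock rod 7  [load 750/775]
  325 → stock rod 8 (new)  [load 325/775]
  250 → stock rod 6  [load 725/775]
  225 → stock rod 5  [load 775/775]
  175 → stock rod 8  [load 500/775]
8 stock rods opened.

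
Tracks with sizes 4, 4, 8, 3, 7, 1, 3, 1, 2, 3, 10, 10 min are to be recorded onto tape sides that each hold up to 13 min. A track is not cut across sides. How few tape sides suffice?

Total = 10 + 10 + 8 + 7 + 4 + 4 + 3 + 3 + 3 + 2 + 1 + 1 = 56 min.
Lower bound: ⌈56/13⌉ = 5 tape sides.
A packing using 5 tape sides:
  side 1: 10 + 3 = 13
  side 2: 10 + 3 = 13
  side 3: 8 + 4 + 1 = 13
  side 4: 7 + 4 + 2 = 13
  side 5: 3 + 1 = 4
This matches the lower bound, so 5 is optimal.

5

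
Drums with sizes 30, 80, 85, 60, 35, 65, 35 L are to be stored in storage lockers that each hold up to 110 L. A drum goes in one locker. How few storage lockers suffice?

Total = 85 + 80 + 65 + 60 + 35 + 35 + 30 = 390 L.
Lower bound: ⌈390/110⌉ = 4 storage lockers.
A packing using 4 storage lockers:
  locker 1: 85 = 85
  locker 2: 80 + 30 = 110
  locker 3: 65 + 35 = 100
  locker 4: 60 + 35 = 95
This matches the lower bound, so 4 is optimal.

4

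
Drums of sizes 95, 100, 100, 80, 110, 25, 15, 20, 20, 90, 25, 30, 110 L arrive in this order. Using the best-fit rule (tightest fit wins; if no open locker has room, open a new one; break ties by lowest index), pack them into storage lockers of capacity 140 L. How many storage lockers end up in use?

  95 → locker 1 (new)  [load 95/140]
  100 → locker 2 (new)  [load 100/140]
  100 → locker 3 (new)  [load 100/140]
  80 → locker 4 (new)  [load 80/140]
  110 → locker 5 (new)  [load 110/140]
  25 → locker 5  [load 135/140]
  15 → locker 2  [load 115/140]
  20 → locker 2  [load 135/140]
  20 → locker 3  [load 120/140]
  90 → locker 6 (new)  [load 90/140]
  25 → locker 1  [load 120/140]
  30 → locker 6  [load 120/140]
  110 → locker 7 (new)  [load 110/140]
7 storage lockers opened.

7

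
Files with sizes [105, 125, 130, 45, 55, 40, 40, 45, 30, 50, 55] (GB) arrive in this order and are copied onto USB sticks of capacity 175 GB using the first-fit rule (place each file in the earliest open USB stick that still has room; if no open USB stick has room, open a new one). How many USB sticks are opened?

  105 → USB stick 1 (new)  [load 105/175]
  125 → USB stick 2 (new)  [load 125/175]
  130 → USB stick 3 (new)  [load 130/175]
  45 → USB stick 1  [load 150/175]
  55 → USB stick 4 (new)  [load 55/175]
  40 → USB stick 2  [load 165/175]
  40 → USB stick 3  [load 170/175]
  45 → USB stick 4  [load 100/175]
  30 → USB stick 4  [load 130/175]
  50 → USB stick 5 (new)  [load 50/175]
  55 → USB stick 5  [load 105/175]
5 USB sticks opened.

5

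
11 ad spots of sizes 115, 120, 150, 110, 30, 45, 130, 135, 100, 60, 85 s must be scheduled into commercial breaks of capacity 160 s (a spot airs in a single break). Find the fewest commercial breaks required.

Total = 150 + 135 + 130 + 120 + 115 + 110 + 100 + 85 + 60 + 45 + 30 = 1080 s.
Lower bound: ⌈1080/160⌉ = 7 commercial breaks.
Also, 8 ad spots each exceed 80 s, and no two of those can share a break, so at least 8 commercial breaks are needed.
A packing using 8 commercial breaks:
  break 1: 150 = 150
  break 2: 135 = 135
  break 3: 130 + 30 = 160
  break 4: 120 = 120
  break 5: 115 + 45 = 160
  break 6: 110 = 110
  break 7: 100 + 60 = 160
  break 8: 85 = 85
This matches the lower bound, so 8 is optimal.

8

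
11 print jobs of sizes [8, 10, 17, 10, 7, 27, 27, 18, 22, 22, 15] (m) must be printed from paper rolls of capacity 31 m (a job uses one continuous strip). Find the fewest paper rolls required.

7

Total = 27 + 27 + 22 + 22 + 18 + 17 + 15 + 10 + 10 + 8 + 7 = 183 m.
Lower bound: ⌈183/31⌉ = 6 paper rolls.
A packing using 7 paper rolls:
  roll 1: 27 = 27
  roll 2: 27 = 27
  roll 3: 22 + 8 = 30
  roll 4: 22 + 7 = 29
  roll 5: 18 + 10 = 28
  roll 6: 17 + 10 = 27
  roll 7: 15 = 15
No arrangement into 6 paper rolls stays within capacity, so 7 is optimal.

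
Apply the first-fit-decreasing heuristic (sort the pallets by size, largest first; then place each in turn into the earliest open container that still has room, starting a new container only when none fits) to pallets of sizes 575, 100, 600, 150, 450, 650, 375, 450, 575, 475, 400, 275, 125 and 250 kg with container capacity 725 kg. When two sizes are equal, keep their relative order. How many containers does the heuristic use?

Sorted descending: 650, 600, 575, 575, 475, 450, 450, 400, 375, 275, 250, 150, 125, 100.
  650 → container 1 (new)  [load 650/725]
  600 → container 2 (new)  [load 600/725]
  575 → container 3 (new)  [load 575/725]
  575 → container 4 (new)  [load 575/725]
  475 → container 5 (new)  [load 475/725]
  450 → container 6 (new)  [load 450/725]
  450 → container 7 (new)  [load 450/725]
  400 → container 8 (new)  [load 400/725]
  375 → container 9 (new)  [load 375/725]
  275 → container 6  [load 725/725]
  250 → container 5  [load 725/725]
  150 → container 3  [load 725/725]
  125 → container 2  [load 725/725]
  100 → container 4  [load 675/725]
9 containers opened.

9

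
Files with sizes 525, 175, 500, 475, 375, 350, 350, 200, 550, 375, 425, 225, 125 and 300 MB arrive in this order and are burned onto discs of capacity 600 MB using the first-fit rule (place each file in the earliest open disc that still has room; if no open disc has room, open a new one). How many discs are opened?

  525 → disc 1 (new)  [load 525/600]
  175 → disc 2 (new)  [load 175/600]
  500 → disc 3 (new)  [load 500/600]
  475 → disc 4 (new)  [load 475/600]
  375 → disc 2  [load 550/600]
  350 → disc 5 (new)  [load 350/600]
  350 → disc 6 (new)  [load 350/600]
  200 → disc 5  [load 550/600]
  550 → disc 7 (new)  [load 550/600]
  375 → disc 8 (new)  [load 375/600]
  425 → disc 9 (new)  [load 425/600]
  225 → disc 6  [load 575/600]
  125 → disc 4  [load 600/600]
  300 → disc 10 (new)  [load 300/600]
10 discs opened.

10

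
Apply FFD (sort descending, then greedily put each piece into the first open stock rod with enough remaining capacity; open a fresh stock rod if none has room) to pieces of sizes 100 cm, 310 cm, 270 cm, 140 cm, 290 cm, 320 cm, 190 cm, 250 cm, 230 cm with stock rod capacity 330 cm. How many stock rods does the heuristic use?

7

Sorted descending: 320, 310, 290, 270, 250, 230, 190, 140, 100.
  320 → stock rod 1 (new)  [load 320/330]
  310 → stock rod 2 (new)  [load 310/330]
  290 → stock rod 3 (new)  [load 290/330]
  270 → stock rod 4 (new)  [load 270/330]
  250 → stock rod 5 (new)  [load 250/330]
  230 → stock rod 6 (new)  [load 230/330]
  190 → stock rod 7 (new)  [load 190/330]
  140 → stock rod 7  [load 330/330]
  100 → stock rod 6  [load 330/330]
7 stock rods opened.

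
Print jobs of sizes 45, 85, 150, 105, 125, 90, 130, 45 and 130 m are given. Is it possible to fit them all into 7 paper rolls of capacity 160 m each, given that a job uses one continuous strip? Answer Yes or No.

A valid assignment using 7 paper rolls:
  roll 1: 150 = 150
  roll 2: 130 = 130
  roll 3: 130 = 130
  roll 4: 125 = 125
  roll 5: 105 + 45 = 150
  roll 6: 90 + 45 = 135
  roll 7: 85 = 85
Every load is within 160 m, so 7 paper rolls suffice.

Yes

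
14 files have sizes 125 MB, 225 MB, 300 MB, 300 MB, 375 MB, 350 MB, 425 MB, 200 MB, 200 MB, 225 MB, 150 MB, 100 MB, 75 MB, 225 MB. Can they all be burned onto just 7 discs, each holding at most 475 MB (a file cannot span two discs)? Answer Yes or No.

Total = 3275 MB; ⌈3275/475⌉ = 7.
The bound of 7 does not rule out 7, but exhaustive search shows no assignment into 7 discs of capacity 475 MB exists — the minimum is 8.

No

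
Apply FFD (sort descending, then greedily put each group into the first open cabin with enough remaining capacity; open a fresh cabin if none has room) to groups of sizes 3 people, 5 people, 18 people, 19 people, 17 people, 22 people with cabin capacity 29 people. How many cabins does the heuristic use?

Sorted descending: 22, 19, 18, 17, 5, 3.
  22 → cabin 1 (new)  [load 22/29]
  19 → cabin 2 (new)  [load 19/29]
  18 → cabin 3 (new)  [load 18/29]
  17 → cabin 4 (new)  [load 17/29]
  5 → cabin 1  [load 27/29]
  3 → cabin 2  [load 22/29]
4 cabins opened.

4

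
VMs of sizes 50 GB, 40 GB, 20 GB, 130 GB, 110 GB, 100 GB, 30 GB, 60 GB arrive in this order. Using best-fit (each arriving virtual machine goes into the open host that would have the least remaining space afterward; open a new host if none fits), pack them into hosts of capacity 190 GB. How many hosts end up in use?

4

  50 → host 1 (new)  [load 50/190]
  40 → host 1  [load 90/190]
  20 → host 1  [load 110/190]
  130 → host 2 (new)  [load 130/190]
  110 → host 3 (new)  [load 110/190]
  100 → host 4 (new)  [load 100/190]
  30 → host 2  [load 160/190]
  60 → host 1  [load 170/190]
4 hosts opened.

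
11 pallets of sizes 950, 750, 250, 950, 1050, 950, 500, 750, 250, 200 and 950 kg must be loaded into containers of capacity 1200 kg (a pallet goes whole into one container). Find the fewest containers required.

8

Total = 1050 + 950 + 950 + 950 + 950 + 750 + 750 + 500 + 250 + 250 + 200 = 7550 kg.
Lower bound: ⌈7550/1200⌉ = 7 containers.
A packing using 8 containers:
  container 1: 1050 = 1050
  container 2: 950 + 250 = 1200
  container 3: 950 + 250 = 1200
  container 4: 950 + 200 = 1150
  container 5: 950 = 950
  container 6: 750 = 750
  container 7: 750 = 750
  container 8: 500 = 500
No arrangement into 7 containers stays within capacity, so 8 is optimal.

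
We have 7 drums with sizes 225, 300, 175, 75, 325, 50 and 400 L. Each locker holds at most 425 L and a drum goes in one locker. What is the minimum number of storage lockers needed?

Total = 400 + 325 + 300 + 225 + 175 + 75 + 50 = 1550 L.
Lower bound: ⌈1550/425⌉ = 4 storage lockers.
A packing using 4 storage lockers:
  locker 1: 400 = 400
  locker 2: 325 + 75 = 400
  locker 3: 300 + 50 = 350
  locker 4: 225 + 175 = 400
This matches the lower bound, so 4 is optimal.

4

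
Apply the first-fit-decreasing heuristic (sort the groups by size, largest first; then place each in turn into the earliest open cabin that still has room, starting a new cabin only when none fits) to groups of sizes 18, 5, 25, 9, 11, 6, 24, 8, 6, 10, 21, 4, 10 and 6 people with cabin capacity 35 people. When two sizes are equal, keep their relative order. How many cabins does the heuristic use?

Sorted descending: 25, 24, 21, 18, 11, 10, 10, 9, 8, 6, 6, 6, 5, 4.
  25 → cabin 1 (new)  [load 25/35]
  24 → cabin 2 (new)  [load 24/35]
  21 → cabin 3 (new)  [load 21/35]
  18 → cabin 4 (new)  [load 18/35]
  11 → cabin 2  [load 35/35]
  10 → cabin 1  [load 35/35]
  10 → cabin 3  [load 31/35]
  9 → cabin 4  [load 27/35]
  8 → cabin 4  [load 35/35]
  6 → cabin 5 (new)  [load 6/35]
  6 → cabin 5  [load 12/35]
  6 → cabin 5  [load 18/35]
  5 → cabin 5  [load 23/35]
  4 → cabin 3  [load 35/35]
5 cabins opened.

5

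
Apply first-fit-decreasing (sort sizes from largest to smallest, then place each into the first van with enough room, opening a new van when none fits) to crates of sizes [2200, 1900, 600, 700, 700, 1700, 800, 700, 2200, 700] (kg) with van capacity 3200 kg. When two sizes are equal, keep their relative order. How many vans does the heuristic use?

Sorted descending: 2200, 2200, 1900, 1700, 800, 700, 700, 700, 700, 600.
  2200 → van 1 (new)  [load 2200/3200]
  2200 → van 2 (new)  [load 2200/3200]
  1900 → van 3 (new)  [load 1900/3200]
  1700 → van 4 (new)  [load 1700/3200]
  800 → van 1  [load 3000/3200]
  700 → van 2  [load 2900/3200]
  700 → van 3  [load 2600/3200]
  700 → van 4  [load 2400/3200]
  700 → van 4  [load 3100/3200]
  600 → van 3  [load 3200/3200]
4 vans opened.

4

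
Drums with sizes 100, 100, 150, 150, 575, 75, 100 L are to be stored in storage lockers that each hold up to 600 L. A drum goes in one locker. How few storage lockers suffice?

3

Total = 575 + 150 + 150 + 100 + 100 + 100 + 75 = 1250 L.
Lower bound: ⌈1250/600⌉ = 3 storage lockers.
A packing using 3 storage lockers:
  locker 1: 575 = 575
  locker 2: 150 + 150 + 100 + 100 + 100 = 600
  locker 3: 75 = 75
This matches the lower bound, so 3 is optimal.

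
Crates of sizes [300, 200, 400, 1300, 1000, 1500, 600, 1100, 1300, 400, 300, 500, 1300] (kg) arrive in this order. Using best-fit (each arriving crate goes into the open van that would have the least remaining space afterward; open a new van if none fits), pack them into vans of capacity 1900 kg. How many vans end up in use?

  300 → van 1 (new)  [load 300/1900]
  200 → van 1  [load 500/1900]
  400 → van 1  [load 900/1900]
  1300 → van 2 (new)  [load 1300/1900]
  1000 → van 1  [load 1900/1900]
  1500 → van 3 (new)  [load 1500/1900]
  600 → van 2  [load 1900/1900]
  1100 → van 4 (new)  [load 1100/1900]
  1300 → van 5 (new)  [load 1300/1900]
  400 → van 3  [load 1900/1900]
  300 → van 5  [load 1600/1900]
  500 → van 4  [load 1600/1900]
  1300 → van 6 (new)  [load 1300/1900]
6 vans opened.

6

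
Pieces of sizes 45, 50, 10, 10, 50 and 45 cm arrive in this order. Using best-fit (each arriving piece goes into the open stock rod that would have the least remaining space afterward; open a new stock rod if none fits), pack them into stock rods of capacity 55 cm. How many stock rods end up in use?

4

  45 → stock rod 1 (new)  [load 45/55]
  50 → stock rod 2 (new)  [load 50/55]
  10 → stock rod 1  [load 55/55]
  10 → stock rod 3 (new)  [load 10/55]
  50 → stock rod 4 (new)  [load 50/55]
  45 → stock rod 3  [load 55/55]
4 stock rods opened.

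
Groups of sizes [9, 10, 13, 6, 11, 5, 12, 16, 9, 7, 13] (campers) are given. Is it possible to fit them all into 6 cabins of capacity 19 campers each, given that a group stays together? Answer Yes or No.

No

Total = 111 campers; ⌈111/19⌉ = 6.
The bound of 6 does not rule out 6, but exhaustive search shows no assignment into 6 cabins of capacity 19 campers exists — the minimum is 7.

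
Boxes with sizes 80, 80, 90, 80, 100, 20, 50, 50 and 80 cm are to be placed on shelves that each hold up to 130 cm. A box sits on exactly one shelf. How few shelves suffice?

Total = 100 + 90 + 80 + 80 + 80 + 80 + 50 + 50 + 20 = 630 cm.
Lower bound: ⌈630/130⌉ = 5 shelves.
Also, 6 boxes each exceed 65 cm, and no two of those can share a shelf, so at least 6 shelves are needed.
A packing using 6 shelves:
  shelf 1: 100 + 20 = 120
  shelf 2: 90 = 90
  shelf 3: 80 + 50 = 130
  shelf 4: 80 + 50 = 130
  shelf 5: 80 = 80
  shelf 6: 80 = 80
This matches the lower bound, so 6 is optimal.

6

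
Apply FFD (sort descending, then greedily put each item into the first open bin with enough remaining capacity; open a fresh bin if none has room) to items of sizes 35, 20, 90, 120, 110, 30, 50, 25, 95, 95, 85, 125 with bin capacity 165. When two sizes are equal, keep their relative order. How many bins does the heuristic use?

Sorted descending: 125, 120, 110, 95, 95, 90, 85, 50, 35, 30, 25, 20.
  125 → bin 1 (new)  [load 125/165]
  120 → bin 2 (new)  [load 120/165]
  110 → bin 3 (new)  [load 110/165]
  95 → bin 4 (new)  [load 95/165]
  95 → bin 5 (new)  [load 95/165]
  90 → bin 6 (new)  [load 90/165]
  85 → bin 7 (new)  [load 85/165]
  50 → bin 3  [load 160/165]
  35 → bin 1  [load 160/165]
  30 → bin 2  [load 150/165]
  25 → bin 4  [load 120/165]
  20 → bin 4  [load 140/165]
7 bins opened.

7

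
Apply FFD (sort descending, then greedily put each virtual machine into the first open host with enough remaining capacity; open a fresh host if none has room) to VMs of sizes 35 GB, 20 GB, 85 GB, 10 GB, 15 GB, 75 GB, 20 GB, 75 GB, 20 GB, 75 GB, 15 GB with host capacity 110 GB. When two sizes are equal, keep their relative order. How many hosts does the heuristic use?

Sorted descending: 85, 75, 75, 75, 35, 20, 20, 20, 15, 15, 10.
  85 → host 1 (new)  [load 85/110]
  75 → host 2 (new)  [load 75/110]
  75 → host 3 (new)  [load 75/110]
  75 → host 4 (new)  [load 75/110]
  35 → host 2  [load 110/110]
  20 → host 1  [load 105/110]
  20 → host 3  [load 95/110]
  20 → host 4  [load 95/110]
  15 → host 3  [load 110/110]
  15 → host 4  [load 110/110]
  10 → host 5 (new)  [load 10/110]
5 hosts opened.

5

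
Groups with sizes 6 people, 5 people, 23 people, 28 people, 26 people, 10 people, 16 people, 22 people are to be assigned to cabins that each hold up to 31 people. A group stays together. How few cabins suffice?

Total = 28 + 26 + 23 + 22 + 16 + 10 + 6 + 5 = 136 people.
Lower bound: ⌈136/31⌉ = 5 cabins.
A packing using 5 cabins:
  cabin 1: 28 = 28
  cabin 2: 26 + 5 = 31
  cabin 3: 23 + 6 = 29
  cabin 4: 22 = 22
  cabin 5: 16 + 10 = 26
This matches the lower bound, so 5 is optimal.

5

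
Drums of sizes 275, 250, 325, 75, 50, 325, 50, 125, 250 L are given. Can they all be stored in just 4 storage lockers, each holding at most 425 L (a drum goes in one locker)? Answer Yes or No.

No

Total = 1725 L; ⌈1725/425⌉ = 5.
At least 5 storage lockers are required, but only 4 are allowed.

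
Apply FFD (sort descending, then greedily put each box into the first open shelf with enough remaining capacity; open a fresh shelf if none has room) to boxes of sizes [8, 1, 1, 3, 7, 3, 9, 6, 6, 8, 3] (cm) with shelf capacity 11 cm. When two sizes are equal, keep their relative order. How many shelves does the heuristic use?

6

Sorted descending: 9, 8, 8, 7, 6, 6, 3, 3, 3, 1, 1.
  9 → shelf 1 (new)  [load 9/11]
  8 → shelf 2 (new)  [load 8/11]
  8 → shelf 3 (new)  [load 8/11]
  7 → shelf 4 (new)  [load 7/11]
  6 → shelf 5 (new)  [load 6/11]
  6 → shelf 6 (new)  [load 6/11]
  3 → shelf 2  [load 11/11]
  3 → shelf 3  [load 11/11]
  3 → shelf 4  [load 10/11]
  1 → shelf 1  [load 10/11]
  1 → shelf 1  [load 11/11]
6 shelves opened.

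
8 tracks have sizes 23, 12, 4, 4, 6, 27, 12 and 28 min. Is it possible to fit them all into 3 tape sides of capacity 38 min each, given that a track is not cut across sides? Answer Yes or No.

Total = 116 min; ⌈116/38⌉ = 4.
At least 4 tape sides are required, but only 3 are allowed.

No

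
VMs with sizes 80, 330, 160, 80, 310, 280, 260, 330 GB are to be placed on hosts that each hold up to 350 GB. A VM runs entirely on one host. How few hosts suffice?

6

Total = 330 + 330 + 310 + 280 + 260 + 160 + 80 + 80 = 1830 GB.
Lower bound: ⌈1830/350⌉ = 6 hosts.
A packing using 6 hosts:
  host 1: 330 = 330
  host 2: 330 = 330
  host 3: 310 = 310
  host 4: 280 = 280
  host 5: 260 + 80 = 340
  host 6: 160 + 80 = 240
This matches the lower bound, so 6 is optimal.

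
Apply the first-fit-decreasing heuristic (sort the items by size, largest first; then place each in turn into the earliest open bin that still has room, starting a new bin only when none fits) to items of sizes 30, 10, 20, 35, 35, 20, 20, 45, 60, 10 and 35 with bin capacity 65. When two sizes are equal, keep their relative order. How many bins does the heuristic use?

Sorted descending: 60, 45, 35, 35, 35, 30, 20, 20, 20, 10, 10.
  60 → bin 1 (new)  [load 60/65]
  45 → bin 2 (new)  [load 45/65]
  35 → bin 3 (new)  [load 35/65]
  35 → bin 4 (new)  [load 35/65]
  35 → bin 5 (new)  [load 35/65]
  30 → bin 3  [load 65/65]
  20 → bin 2  [load 65/65]
  20 → bin 4  [load 55/65]
  20 → bin 5  [load 55/65]
  10 → bin 4  [load 65/65]
  10 → bin 5  [load 65/65]
5 bins opened.

5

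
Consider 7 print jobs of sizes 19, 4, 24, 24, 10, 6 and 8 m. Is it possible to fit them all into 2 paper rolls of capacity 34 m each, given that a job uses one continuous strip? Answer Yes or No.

No

Total = 95 m; ⌈95/34⌉ = 3.
At least 3 paper rolls are required, but only 2 are allowed.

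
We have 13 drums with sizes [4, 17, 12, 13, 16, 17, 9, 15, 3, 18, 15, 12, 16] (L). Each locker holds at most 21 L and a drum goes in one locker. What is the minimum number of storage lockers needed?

10

Total = 18 + 17 + 17 + 16 + 16 + 15 + 15 + 13 + 12 + 12 + 9 + 4 + 3 = 167 L.
Lower bound: ⌈167/21⌉ = 8 storage lockers.
Also, 10 drums each exceed 21/2 L, and no two of those can share a locker, so at least 10 storage lockers are needed.
A packing using 10 storage lockers:
  locker 1: 18 + 3 = 21
  locker 2: 17 + 4 = 21
  locker 3: 17 = 17
  locker 4: 16 = 16
  locker 5: 16 = 16
  locker 6: 15 = 15
  locker 7: 15 = 15
  locker 8: 13 = 13
  locker 9: 12 + 9 = 21
  locker 10: 12 = 12
This matches the lower bound, so 10 is optimal.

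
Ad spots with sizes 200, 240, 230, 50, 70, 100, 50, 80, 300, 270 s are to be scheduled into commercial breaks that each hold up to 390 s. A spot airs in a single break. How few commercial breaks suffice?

5

Total = 300 + 270 + 240 + 230 + 200 + 100 + 80 + 70 + 50 + 50 = 1590 s.
Lower bound: ⌈1590/390⌉ = 5 commercial breaks.
A packing using 5 commercial breaks:
  break 1: 300 + 80 = 380
  break 2: 270 + 100 = 370
  break 3: 240 + 70 + 50 = 360
  break 4: 230 + 50 = 280
  break 5: 200 = 200
This matches the lower bound, so 5 is optimal.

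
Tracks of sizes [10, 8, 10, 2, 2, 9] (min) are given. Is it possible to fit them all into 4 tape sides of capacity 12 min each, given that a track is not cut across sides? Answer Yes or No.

A valid assignment using 4 tape sides:
  side 1: 10 + 2 = 12
  side 2: 10 + 2 = 12
  side 3: 9 = 9
  side 4: 8 = 8
Every load is within 12 min, so 4 tape sides suffice.

Yes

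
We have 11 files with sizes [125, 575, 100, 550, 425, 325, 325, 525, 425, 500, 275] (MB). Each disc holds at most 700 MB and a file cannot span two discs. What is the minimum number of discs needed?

7

Total = 575 + 550 + 525 + 500 + 425 + 425 + 325 + 325 + 275 + 125 + 100 = 4150 MB.
Lower bound: ⌈4150/700⌉ = 6 discs.
A packing using 7 discs:
  disc 1: 575 + 125 = 700
  disc 2: 550 + 100 = 650
  disc 3: 525 = 525
  disc 4: 500 = 500
  disc 5: 425 + 275 = 700
  disc 6: 425 = 425
  disc 7: 325 + 325 = 650
No arrangement into 6 discs stays within capacity, so 7 is optimal.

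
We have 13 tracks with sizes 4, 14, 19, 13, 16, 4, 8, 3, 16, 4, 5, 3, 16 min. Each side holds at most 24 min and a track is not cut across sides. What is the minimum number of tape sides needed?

Total = 19 + 16 + 16 + 16 + 14 + 13 + 8 + 5 + 4 + 4 + 4 + 3 + 3 = 125 min.
Lower bound: ⌈125/24⌉ = 6 tape sides.
A packing using 6 tape sides:
  side 1: 19 + 5 = 24
  side 2: 16 + 8 = 24
  side 3: 16 + 4 + 4 = 24
  side 4: 16 + 4 + 3 = 23
  side 5: 14 + 3 = 17
  side 6: 13 = 13
This matches the lower bound, so 6 is optimal.

6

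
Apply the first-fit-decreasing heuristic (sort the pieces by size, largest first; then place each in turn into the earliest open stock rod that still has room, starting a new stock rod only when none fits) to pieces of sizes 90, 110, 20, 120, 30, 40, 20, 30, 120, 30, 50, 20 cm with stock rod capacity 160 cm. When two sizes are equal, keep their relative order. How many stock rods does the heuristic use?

5

Sorted descending: 120, 120, 110, 90, 50, 40, 30, 30, 30, 20, 20, 20.
  120 → stock rod 1 (new)  [load 120/160]
  120 → stock rod 2 (new)  [load 120/160]
  110 → stock rod 3 (new)  [load 110/160]
  90 → stock rod 4 (new)  [load 90/160]
  50 → stock rod 3  [load 160/160]
  40 → stock rod 1  [load 160/160]
  30 → stock rod 2  [load 150/160]
  30 → stock rod 4  [load 120/160]
  30 → stock rod 4  [load 150/160]
  20 → stock rod 5 (new)  [load 20/160]
  20 → stock rod 5  [load 40/160]
  20 → stock rod 5  [load 60/160]
5 stock rods opened.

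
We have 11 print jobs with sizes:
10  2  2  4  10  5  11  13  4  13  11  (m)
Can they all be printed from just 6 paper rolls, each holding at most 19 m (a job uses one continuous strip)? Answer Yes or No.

Yes

A valid assignment using 6 paper rolls:
  roll 1: 13 + 5 = 18
  roll 2: 13 + 4 + 2 = 19
  roll 3: 11 + 4 + 2 = 17
  roll 4: 11 = 11
  roll 5: 10 = 10
  roll 6: 10 = 10
Every load is within 19 m, so 6 paper rolls suffice.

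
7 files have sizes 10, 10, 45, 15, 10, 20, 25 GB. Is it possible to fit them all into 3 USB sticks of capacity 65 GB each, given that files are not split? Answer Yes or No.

A valid assignment using 3 USB sticks:
  USB stick 1: 45 + 20 = 65
  USB stick 2: 25 + 15 + 10 + 10 = 60
  USB stick 3: 10 = 10
Every load is within 65 GB, so 3 USB sticks suffice.

Yes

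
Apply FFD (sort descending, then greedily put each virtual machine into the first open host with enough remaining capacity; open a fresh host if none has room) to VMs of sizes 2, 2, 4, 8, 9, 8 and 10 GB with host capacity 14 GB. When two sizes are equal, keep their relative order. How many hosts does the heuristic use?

Sorted descending: 10, 9, 8, 8, 4, 2, 2.
  10 → host 1 (new)  [load 10/14]
  9 → host 2 (new)  [load 9/14]
  8 → host 3 (new)  [load 8/14]
  8 → host 4 (new)  [load 8/14]
  4 → host 1  [load 14/14]
  2 → host 2  [load 11/14]
  2 → host 2  [load 13/14]
4 hosts opened.

4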